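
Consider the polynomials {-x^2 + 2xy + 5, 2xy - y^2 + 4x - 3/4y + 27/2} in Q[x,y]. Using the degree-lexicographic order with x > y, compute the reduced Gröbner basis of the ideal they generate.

G = {y^3 + 7/6y^2 + 22/3x - 313/48y + 185/24, x^2 - y^2 + 4x - 3/4y + 17/2, xy - 1/2y^2 + 2x - 3/8y + 27/4}

f_1 = -x^2 + 2xy + 5, LT = x^2.
f_2 = 2xy - y^2 + 4x - 3/4y + 27/2, LT = xy.

S(f_1,f_2): lcm = x^2y. S = -3/2xy^2 - 2x^2 + 3/8xy - 27/4x - 5y.
  leading term xy^2: subtract (-3/4y)·f_2 from -3/2xy^2 - 2x^2 + 3/8xy - 27/4x - 5y → -3/4y^3 - 2x^2 + 27/8xy - 9/16y^2 - 27/4x + 41/8y
  leading term y^3: no divisor's leading term divides it; move -3/4y^3 to the remainder.
  leading term x^2: subtract (2)·f_1 from -2x^2 + 27/8xy - 9/16y^2 - 27/4x + 41/8y → -5/8xy - 9/16y^2 - 27/4x + 41/8y - 10
  leading term xy: subtract (-5/16)·f_2 from -5/8xy - 9/16y^2 - 27/4x + 41/8y - 10 → -7/8y^2 - 11/2x + 313/64y - 185/32
  leading term y^2: no divisor's leading term divides it; move -7/8y^2 to the remainder.
  leading term x: no divisor's leading term divides it; move -11/2x to the remainder.
  leading term y: no divisor's leading term divides it; move 313/64y to the remainder.
  leading term 1: no divisor's leading term divides it; move -185/32 to the remainder.
  remainder -3/4y^3 - 7/8y^2 - 11/2x + 313/64y - 185/32 ≠ 0; add g_3 = -3/4y^3 - 7/8y^2 - 11/2x + 313/64y - 185/32 to the basis.

The other S-polynomials (S(f_1,g_3), S(f_2,g_3)) all reduce to 0 modulo the current basis, so we have a Gröbner basis.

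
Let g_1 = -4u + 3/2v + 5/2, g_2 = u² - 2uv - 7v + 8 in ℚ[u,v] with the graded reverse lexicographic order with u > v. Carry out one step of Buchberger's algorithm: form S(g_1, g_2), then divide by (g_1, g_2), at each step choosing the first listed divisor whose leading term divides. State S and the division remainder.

S(g_1, g_2) = 13/8uv - ⅝u + 7v - 8; remainder on division = 39/64v² + 249/32v - 537/64.

lcm(LM(g_1), LM(g_2)) = u².
S = (lcm/LT(g_1))·g_1 − (lcm/LT(g_2))·g_2 = 13/8uv - ⅝u + 7v - 8.
Reduce S modulo (g_1, g_2) in that order:
  leading term uv: subtract (-13/32v)·g_1 from 13/8uv - ⅝u + 7v - 8 → 39/64v² - ⅝u + 513/64v - 8
  leading term v²: no divisor's leading term divides it; move 39/64v² to the remainder.
  leading term u: subtract (5/32)·g_1 from -⅝u + 513/64v - 8 → 249/32v - 537/64
  leading term v: no divisor's leading term divides it; move 249/32v to the remainder.
  leading term 1: no divisor's leading term divides it; move -537/64 to the remainder.
The remainder 39/64v² + 249/32v - 537/64 is nonzero, so it would be added as the next basis element.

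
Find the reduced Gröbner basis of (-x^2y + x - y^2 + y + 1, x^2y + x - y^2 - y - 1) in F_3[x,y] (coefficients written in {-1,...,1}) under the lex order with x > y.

Buchberger's algorithm terminates because the ascending chain of leading-term ideals stabilizes.

f_1 = -x^2y + x - y^2 + y + 1, LT = x^2y.
f_2 = x^2y + x - y^2 - y - 1, LT = x^2y.

S(f_1,f_2): lcm = x^2y. S = x - y^2.
  leading term x: no divisor's leading term divides it; move x to the remainder.
  leading term y^2: no divisor's leading term divides it; move -y^2 to the remainder.
  remainder x - y^2 ≠ 0; add g_3 = x - y^2 to the basis.

S(f_1,g_3): lcm = x^2y. S = xy^3 - x + y^2 - y - 1.
  leading term xy^3: subtract (y^3)·g_3 from xy^3 - x + y^2 - y - 1 → -x + y^5 + y^2 - y - 1
  leading term x: subtract (-1)·g_3 from -x + y^5 + y^2 - y - 1 → y^5 - y - 1
  leading term y^5: no divisor's leading term divides it; move y^5 to the remainder.
  leading term y: no divisor's leading term divides it; move -y to the remainder.
  leading term 1: no divisor's leading term divides it; move -1 to the remainder.
  remainder y^5 - y - 1 ≠ 0; add g_4 = y^5 - y - 1 to the basis.

The other S-polynomials (S(f_2,g_3), S(f_1,g_4), S(f_2,g_4), S(g_3,g_4)) all reduce to 0 modulo the current basis, so we have a Gröbner basis.
Inter-reduce: drop elements whose leading term is divisible by another's, tail-reduce, and make monic.

G = {x - y^2, y^5 - y - 1}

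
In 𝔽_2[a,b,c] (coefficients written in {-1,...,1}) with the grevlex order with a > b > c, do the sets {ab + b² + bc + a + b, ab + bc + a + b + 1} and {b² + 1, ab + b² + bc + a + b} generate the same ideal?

Yes, the ideals are equal.

Since reduced Gröbner bases are canonical representatives of ideals under a given ordering, it suffices to compute and compare them.
Buchberger on the first generating set:
f_1 = ab + b² + bc + a + b, LT = ab.
f_2 = ab + bc + a + b + 1, LT = ab.

S(f_1,f_2): lcm = ab. S = b² + 1.
  leading term b²: no divisor's leading term divides it; move b² to the remainder.
  leading term 1: no divisor's leading term divides it; move 1 to the remainder.
  remainder b² + 1 ≠ 0; add g_3 = b² + 1 to the basis.

S(f_1,g_3): lcm = ab². S = b³ + b²c + ab + b² + a.
  leading term b³: subtract (b)·g_3 from b³ + b²c + ab + b² + a → b²c + ab + b² + a + b
  leading term b²c: subtract (c)·g_3 from b²c + ab + b² + a + b → ab + b² + a + b + c
  leading term ab: subtract (1)·f_1 from ab + b² + a + b + c → bc + c
  leading term bc: no divisor's leading term divides it; move bc to the remainder.
  leading term c: no divisor's leading term divides it; move c to the remainder.
  remainder bc + c ≠ 0; add g_4 = bc + c to the basis.

S(f_1,g_4): lcm = abc. S = b²c + bc² + bc.
  leading term b²c: subtract (c)·g_3 from b²c + bc² + bc → bc² + bc + c
  leading term bc²: subtract (c)·g_4 from bc² + bc + c → bc + c² + c
  leading term bc: subtract (1)·g_4 from bc + c² + c → c²
  leading term c²: no divisor's leading term divides it; move c² to the remainder.
  remainder c² ≠ 0; add g_5 = c² to the basis.

The other S-polynomials (S(f_2,g_3), S(f_2,g_4), S(g_3,g_4), S(f_1,g_5), S(f_2,g_5), S(g_3,g_5), S(g_4,g_5)) all reduce to 0 modulo the current basis, so we have a Gröbner basis.
Inter-reduce: drop elements whose leading term is divisible by another's, tail-reduce, and make monic.
Reduced Gröbner basis: {ab + a + b + c + 1, b² + 1, bc + c, c²}.

Buchberger on the second generating set:
h_1 = b² + 1, LT = b².
h_2 = ab + b² + bc + a + b, LT = ab.

S(h_1,h_2): lcm = ab². S = b³ + b²c + ab + b² + a.
  leading term b³: subtract (b)·h_1 from b³ + b²c + ab + b² + a → b²c + ab + b² + a + b
  leading term b²c: subtract (c)·h_1 from b²c + ab + b² + a + b → ab + b² + a + b + c
  leading term ab: subtract (1)·h_2 from ab + b² + a + b + c → bc + c
  leading term bc: no divisor's leading term divides it; move bc to the remainder.
  leading term c: no divisor's leading term divides it; move c to the remainder.
  remainder bc + c ≠ 0; add k_3 = bc + c to the basis.

S(h_2,k_3): lcm = abc. S = b²c + bc² + bc.
  leading term b²c: subtract (c)·h_1 from b²c + bc² + bc → bc² + bc + c
  leading term bc²: subtract (c)·k_3 from bc² + bc + c → bc + c² + c
  leading term bc: subtract (1)·k_3 from bc + c² + c → c²
  leading term c²: no divisor's leading term divides it; move c² to the remainder.
  remainder c² ≠ 0; add k_4 = c² to the basis.

The other S-polynomials (S(h_1,k_3), S(h_1,k_4), S(h_2,k_4), S(k_3,k_4)) all reduce to 0 modulo the current basis, so we have a Gröbner basis.
Inter-reduce: drop elements whose leading term is divisible by another's, tail-reduce, and make monic.
Reduced Gröbner basis: {ab + a + b + c + 1, b² + 1, bc + c, c²}.

Same reduced basis, so the two generating sets span the same ideal.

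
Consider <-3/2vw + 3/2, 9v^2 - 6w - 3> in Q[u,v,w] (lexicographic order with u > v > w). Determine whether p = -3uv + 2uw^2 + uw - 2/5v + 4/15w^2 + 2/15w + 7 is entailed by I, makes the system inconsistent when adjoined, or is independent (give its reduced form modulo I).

Adjoining -3uv + 2uw^2 + uw - 2/5v + 4/15w^2 + 2/15w + 7 makes the ideal the whole ring: the system is inconsistent.

First compute the reduced Gröbner basis of I by Buchberger's algorithm.
f_1 = -3/2vw + 3/2, LT = vw.
f_2 = 9v^2 - 6w - 3, LT = v^2.

S(f_1,f_2): lcm = v^2w. S = -v + 2/3w^2 + 1/3w.
  leading term v: no divisor's leading term divides it; move -v to the remainder.
  leading term w^2: no divisor's leading term divides it; move 2/3w^2 to the remainder.
  leading term w: no divisor's leading term divides it; move 1/3w to the remainder.
  remainder -v + 2/3w^2 + 1/3w ≠ 0; add h_3 = -v + 2/3w^2 + 1/3w to the basis.

S(f_1,h_3): lcm = vw. S = 2/3w^3 + 1/3w^2 - 1.
  leading term w^3: no divisor's leading term divides it; move 2/3w^3 to the remainder.
  leading term w^2: no divisor's leading term divides it; move 1/3w^2 to the remainder.
  leading term 1: no divisor's leading term divides it; move -1 to the remainder.
  remainder 2/3w^3 + 1/3w^2 - 1 ≠ 0; add h_4 = 2/3w^3 + 1/3w^2 - 1 to the basis.

The other S-polynomials (S(f_2,h_3), S(f_1,h_4), S(f_2,h_4), S(h_3,h_4)) all reduce to 0 modulo the current basis, so we have a Gröbner basis.
Inter-reduce: drop elements whose leading term is divisible by another's, tail-reduce, and make monic.
Reduced Gröbner basis: {v - 2/3w^2 - 1/3w, w^3 + 1/2w^2 - 3/2}.
Label its elements g_1 = v - 2/3w^2 - 1/3w, g_2 = w^3 + 1/2w^2 - 3/2.

Reduce p = -3uv + 2uw^2 + uw - 2/5v + 4/15w^2 + 2/15w + 7 modulo G:
  leading term uv: subtract (-3u)·g_1 from -3uv + 2uw^2 + uw - 2/5v + 4/15w^2 + 2/15w + 7 → -2/5v + 4/15w^2 + 2/15w + 7
  leading term v: subtract (-2/5)·g_1 from -2/5v + 4/15w^2 + 2/15w + 7 → 7
  leading term 1: no divisor's leading term divides it; move 7 to the remainder.
  normal form = 7.
The normal form is nonzero, so p ∉ I. Since p minus its normal form lies in I, I + (p) = I + (r) where r = 7; decide whether this ideal is the whole ring.
Here r = 7 is a nonzero constant, hence a unit: 1 ∈ I + (p), the Gröbner basis of I + (p) is {1}, and the enlarged system has no common solution — adjoining p is inconsistent.

The remainder on division by a Gröbner basis is unique — it is the normal form.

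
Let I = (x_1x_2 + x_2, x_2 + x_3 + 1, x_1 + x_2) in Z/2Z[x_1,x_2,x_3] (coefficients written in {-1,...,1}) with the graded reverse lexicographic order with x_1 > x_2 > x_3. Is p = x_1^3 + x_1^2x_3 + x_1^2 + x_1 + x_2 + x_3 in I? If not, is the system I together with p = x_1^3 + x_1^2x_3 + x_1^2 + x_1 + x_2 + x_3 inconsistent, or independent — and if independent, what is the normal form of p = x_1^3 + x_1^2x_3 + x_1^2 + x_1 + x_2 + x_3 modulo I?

First compute the reduced Gröbner basis of I by Buchberger's algorithm.
f_1 = x_1x_2 + x_2, LT = x_1x_2.
f_2 = x_2 + x_3 + 1, LT = x_2.
f_3 = x_1 + x_2, LT = x_1.

S(f_1,f_2): lcm = x_1x_2. S = x_1x_3 + x_1 + x_2.
  leading term x_1x_3: subtract (x_3)·f_3 from x_1x_3 + x_1 + x_2 → x_2x_3 + x_1 + x_2
  leading term x_2x_3: subtract (x_3)·f_2 from x_2x_3 + x_1 + x_2 → x_3^2 + x_1 + x_2 + x_3
  leading term x_3^2: no divisor's leading term divides it; move x_3^2 to the remainder.
  leading term x_1: subtract (1)·f_3 from x_1 + x_2 + x_3 → x_3
  leading term x_3: no divisor's leading term divides it; move x_3 to the remainder.
  remainder x_3^2 + x_3 ≠ 0; add h_4 = x_3^2 + x_3 to the basis.

The other S-polynomials (S(f_1,f_3), S(f_2,f_3), S(f_1,h_4), S(f_2,h_4), S(f_3,h_4)) all reduce to 0 modulo the current basis, so we have a Gröbner basis.
Inter-reduce: drop elements whose leading term is divisible by another's, tail-reduce, and make monic.
Reduced Gröbner basis: {x_3^2 + x_3, x_1 + x_3 + 1, x_2 + x_3 + 1}.
Label its elements g_1 = x_3^2 + x_3, g_2 = x_1 + x_3 + 1, g_3 = x_2 + x_3 + 1.

Reduce p = x_1^3 + x_1^2x_3 + x_1^2 + x_1 + x_2 + x_3 modulo G:
  leading term x_1^3: subtract (x_1^2)·g_2 from x_1^3 + x_1^2x_3 + x_1^2 + x_1 + x_2 + x_3 → x_1 + x_2 + x_3
  leading term x_1: subtract (1)·g_2 from x_1 + x_2 + x_3 → x_2 + 1
  leading term x_2: subtract (1)·g_3 from x_2 + 1 → x_3
  leading term x_3: no divisor's leading term divides it; move x_3 to the remainder.
  normal form = x_3.
The normal form is nonzero, so p ∉ I. Since p minus its normal form lies in I, I + (p) = I + (r) where r = x_3; decide whether this ideal is the whole ring.
Run Buchberger on G together with r (pairs among the g_i already reduce to 0 since G is a Gröbner basis):
g_1 = x_3^2 + x_3, LT = x_3^2.
g_2 = x_1 + x_3 + 1, LT = x_1.
g_3 = x_2 + x_3 + 1, LT = x_2.
r = x_3, LT = x_3.

The S-polynomials (S(g_1,g_2), S(g_1,g_3), S(g_1,r), S(g_2,g_3), S(g_2,r), S(g_3,r)) all reduce to 0 modulo the current basis, so we have a Gröbner basis.
Inter-reduce: drop elements whose leading term is divisible by another's, tail-reduce, and make monic.
Reduced Gröbner basis: {x_1 + 1, x_2 + 1, x_3}.
The reduced Gröbner basis of I + (p) is {x_1 + 1, x_2 + 1, x_3} ≠ {1}, a proper ideal, so the enlarged system stays consistent: p is independent of I, with normal form x_3.

x_1^3 + x_1^2x_3 + x_1^2 + x_1 + x_2 + x_3 is independent of I; its normal form modulo I is x_3.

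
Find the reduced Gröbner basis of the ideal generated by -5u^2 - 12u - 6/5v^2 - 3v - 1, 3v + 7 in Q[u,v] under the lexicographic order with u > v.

G = {u^2 + 12/5u + 8/75, v + 7/3}

f_1 = -5u^2 - 12u - 6/5v^2 - 3v - 1, LT = u^2.
f_2 = 3v + 7, LT = v.

The S-polynomials (S(f_1,f_2)) all reduce to 0 modulo the current basis, so we have a Gröbner basis.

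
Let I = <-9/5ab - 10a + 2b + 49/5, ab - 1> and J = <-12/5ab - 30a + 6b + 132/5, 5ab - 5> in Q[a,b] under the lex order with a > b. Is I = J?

For a fixed monomial order, each ideal has a unique reduced Gröbner basis; comparing bases decides equality.
Buchberger on the first generating set:
f_1 = -9/5ab - 10a + 2b + 49/5, LT = ab.
f_2 = ab - 1, LT = ab.

S(f_1,f_2): lcm = ab. S = 50/9a - 10/9b - 40/9.
  leading term a: no divisor's leading term divides it; move 50/9a to the remainder.
  leading term b: no divisor's leading term divides it; move -10/9b to the remainder.
  leading term 1: no divisor's leading term divides it; move -40/9 to the remainder.
  remainder 50/9a - 10/9b - 40/9 ≠ 0; add g_3 = 50/9a - 10/9b - 40/9 to the basis.

S(f_1,g_3): lcm = ab. S = 50/9a + 1/5b^2 - 14/45b - 49/9.
  leading term a: subtract (1)·g_3 from 50/9a + 1/5b^2 - 14/45b - 49/9 → 1/5b^2 + 4/5b - 1
  leading term b^2: no divisor's leading term divides it; move 1/5b^2 to the remainder.
  leading term b: no divisor's leading term divides it; move 4/5b to the remainder.
  leading term 1: no divisor's leading term divides it; move -1 to the remainder.
  remainder 1/5b^2 + 4/5b - 1 ≠ 0; add g_4 = 1/5b^2 + 4/5b - 1 to the basis.

The other S-polynomials (S(f_2,g_3), S(f_1,g_4), S(f_2,g_4), S(g_3,g_4)) all reduce to 0 modulo the current basis, so we have a Gröbner basis.
Inter-reduce: drop elements whose leading term is divisible by another's, tail-reduce, and make monic.
Reduced Gröbner basis: {a - 1/5b - 4/5, b^2 + 4b - 5}.

Buchberger on the second generating set:
h_1 = -12/5ab - 30a + 6b + 132/5, LT = ab.
h_2 = 5ab - 5, LT = ab.

S(h_1,h_2): lcm = ab. S = 25/2a - 5/2b - 10.
  leading term a: no divisor's leading term divides it; move 25/2a to the remainder.
  leading term b: no divisor's leading term divides it; move -5/2b to the remainder.
  leading term 1: no divisor's leading term divides it; move -10 to the remainder.
  remainder 25/2a - 5/2b - 10 ≠ 0; add k_3 = 25/2a - 5/2b - 10 to the basis.

S(h_1,k_3): lcm = ab. S = 25/2a + 1/5b^2 - 17/10b - 11.
  leading term a: subtract (1)·k_3 from 25/2a + 1/5b^2 - 17/10b - 11 → 1/5b^2 + 4/5b - 1
  leading term b^2: no divisor's leading term divides it; move 1/5b^2 to the remainder.
  leading term b: no divisor's leading term divides it; move 4/5b to the remainder.
  leading term 1: no divisor's leading term divides it; move -1 to the remainder.
  remainder 1/5b^2 + 4/5b - 1 ≠ 0; add k_4 = 1/5b^2 + 4/5b - 1 to the basis.

The other S-polynomials (S(h_2,k_3), S(h_1,k_4), S(h_2,k_4), S(k_3,k_4)) all reduce to 0 modulo the current basis, so we have a Gröbner basis.
Inter-reduce: drop elements whose leading term is divisible by another's, tail-reduce, and make monic.
Reduced Gröbner basis: {a - 1/5b - 4/5, b^2 + 4b - 5}.

Same reduced basis, so the two generating sets span the same ideal.

Yes, the ideals are equal.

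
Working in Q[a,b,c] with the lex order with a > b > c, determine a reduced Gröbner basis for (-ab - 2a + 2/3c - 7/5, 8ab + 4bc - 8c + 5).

f_1 = -ab - 2a + 2/3c - 7/5, LT = ab.
f_2 = 8ab + 4bc - 8c + 5, LT = ab.

S(f_1,f_2): lcm = ab. S = 2a - 1/2bc + 1/3c + 31/40.
  leading term a: no divisor's leading term divides it; move 2a to the remainder.
  leading term bc: no divisor's leading term divides it; move -1/2bc to the remainder.
  leading term c: no divisor's leading term divides it; move 1/3c to the remainder.
  leading term 1: no divisor's leading term divides it; move 31/40 to the remainder.
  remainder 2a - 1/2bc + 1/3c + 31/40 ≠ 0; add g_3 = 2a - 1/2bc + 1/3c + 31/40 to the basis.

S(f_1,g_3): lcm = ab. S = 2a + 1/4b^2c - 1/6bc - 31/80b - 2/3c + 7/5.
  leading term a: subtract (1)·g_3 from 2a + 1/4b^2c - 1/6bc - 31/80b - 2/3c + 7/5 → 1/4b^2c + 1/3bc - 31/80b - c + 5/8
  leading term b^2c: no divisor's leading term divides it; move 1/4b^2c to the remainder.
  leading term bc: no divisor's leading term divides it; move 1/3bc to the remainder.
  leading term b: no divisor's leading term divides it; move -31/80b to the remainder.
  leading term c: no divisor's leading term divides it; move -c to the remainder.
  leading term 1: no divisor's leading term divides it; move 5/8 to the remainder.
  remainder 1/4b^2c + 1/3bc - 31/80b - c + 5/8 ≠ 0; add g_4 = 1/4b^2c + 1/3bc - 31/80b - c + 5/8 to the basis.

The other S-polynomials (S(f_2,g_3), S(f_1,g_4), S(f_2,g_4), S(g_3,g_4)) all reduce to 0 modulo the current basis, so we have a Gröbner basis.
Inter-reduce: drop elements whose leading term is divisible by another's, tail-reduce, and make monic.

G = {a - 1/4bc + 1/6c + 31/80, b^2c + 4/3bc - 31/20b - 4c + 5/2}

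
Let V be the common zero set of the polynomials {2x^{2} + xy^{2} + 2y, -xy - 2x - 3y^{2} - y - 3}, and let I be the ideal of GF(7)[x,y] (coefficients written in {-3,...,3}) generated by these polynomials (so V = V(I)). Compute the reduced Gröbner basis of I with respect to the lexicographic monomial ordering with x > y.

G = {x + 2y^{4} - 2y^{3} - 2y^{2} - y - 1, y^{5} + y^{4} - 3y^{3} + 3y^{2} - 2y + 1}

f_1 = 2x^{2} + xy^{2} + 2y, LT = x^{2}.
f_2 = -xy - 2x - 3y^{2} - y - 3, LT = xy.

S(f_1,f_2): lcm = x^{2}y. S = -2x^{2} - 3xy^{3} - 3xy^{2} - xy - 3x + y^{2}.
  leading term x^{2}: subtract (-1)·f_1 from -2x^{2} - 3xy^{3} - 3xy^{2} - xy - 3x + y^{2} → -3xy^{3} - 2xy^{2} - xy - 3x + y^{2} + 2y
  leading term xy^{3}: subtract (3y^{2})·f_2 from -3xy^{3} - 2xy^{2} - xy - 3x + y^{2} + 2y → -3xy^{2} - xy - 3x + 2y^{4} + 3y^{3} + 3y^{2} + 2y
  leading term xy^{2}: subtract (3y)·f_2 from -3xy^{2} - xy - 3x + 2y^{4} + 3y^{3} + 3y^{2} + 2y → -2xy - 3x + 2y^{4} - 2y^{3} - y^{2} - 3y
  leading term xy: subtract (2)·f_2 from -2xy - 3x + 2y^{4} - 2y^{3} - y^{2} - 3y → x + 2y^{4} - 2y^{3} - 2y^{2} - y - 1
  leading term x: no divisor's leading term divides it; move x to the remainder.
  leading term y^{4}: no divisor's leading term divides it; move 2y^{4} to the remainder.
  leading term y^{3}: no divisor's leading term divides it; move -2y^{3} to the remainder.
  leading term y^{2}: no divisor's leading term divides it; move -2y^{2} to the remainder.
  leading term y: no divisor's leading term divides it; move -y to the remainder.
  leading term 1: no divisor's leading term divides it; move -1 to the remainder.
  remainder x + 2y^{4} - 2y^{3} - 2y^{2} - y - 1 ≠ 0; add g_3 = x + 2y^{4} - 2y^{3} - 2y^{2} - y - 1 to the basis.

S(f_1,g_3): lcm = x^{2}. S = -2xy^{4} + 2xy^{3} - xy^{2} + xy + x + y.
  leading term xy^{4}: subtract (2y^{3})·f_2 from -2xy^{4} + 2xy^{3} - xy^{2} + xy + x + y → -xy^{3} - xy^{2} + xy + x - y^{5} + 2y^{4} - y^{3} + y
  leading term xy^{3}: subtract (y^{2})·f_2 from -xy^{3} - xy^{2} + xy + x - y^{5} + 2y^{4} - y^{3} + y → xy^{2} + xy + x - y^{5} - 2y^{4} + 3y^{2} + y
  leading term xy^{2}: subtract (-y)·f_2 from xy^{2} + xy + x - y^{5} - 2y^{4} + 3y^{2} + y → -xy + x - y^{5} - 2y^{4} - 3y^{3} + 2y^{2} - 2y
  leading term xy: subtract (1)·f_2 from -xy + x - y^{5} - 2y^{4} - 3y^{3} + 2y^{2} - 2y → 3x - y^{5} - 2y^{4} - 3y^{3} - 2y^{2} - y + 3
  leading term x: subtract (3)·g_3 from 3x - y^{5} - 2y^{4} - 3y^{3} - 2y^{2} - y + 3 → -y^{5} - y^{4} + 3y^{3} - 3y^{2} + 2y - 1
  leading term y^{5}: no divisor's leading term divides it; move -y^{5} to the remainder.
  leading term y^{4}: no divisor's leading term divides it; move -y^{4} to the remainder.
  leading term y^{3}: no divisor's leading term divides it; move 3y^{3} to the remainder.
  leading term y^{2}: no divisor's leading term divides it; move -3y^{2} to the remainder.
  leading term y: no divisor's leading term divides it; move 2y to the remainder.
  leading term 1: no divisor's leading term divides it; move -1 to the remainder.
  remainder -y^{5} - y^{4} + 3y^{3} - 3y^{2} + 2y - 1 ≠ 0; add g_4 = -y^{5} - y^{4} + 3y^{3} - 3y^{2} + 2y - 1 to the basis.

The other S-polynomials (S(f_2,g_3), S(f_1,g_4), S(f_2,g_4), S(g_3,g_4)) all reduce to 0 modulo the current basis, so we have a Gröbner basis.
Inter-reduce: drop elements whose leading term is divisible by another's, tail-reduce, and make monic.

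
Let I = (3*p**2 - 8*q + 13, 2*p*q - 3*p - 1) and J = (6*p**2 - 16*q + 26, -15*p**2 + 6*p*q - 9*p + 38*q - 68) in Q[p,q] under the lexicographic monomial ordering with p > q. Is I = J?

No, the ideals differ.

For a fixed monomial order, each ideal has a unique reduced Gröbner basis; comparing bases decides equality.
Buchberger on the first generating set:
f_1 = 3*p**2 - 8*q + 13, LT = p**2.
f_2 = 2*p*q - 3*p - 1, LT = p*q.

S(f_1,f_2): lcm = p**2*q. S = 3/2*p**2 + 1/2*p - 8/3*q**2 + 13/3*q.
  reduce S modulo (f_1, f_2):
  remainder 1/2*p - 8/3*q**2 + 25/3*q - 13/2 ≠ 0; add g_3 = 1/2*p - 8/3*q**2 + 25/3*q - 13/2 to the basis.

S(f_2,g_3): lcm = p*q. S = -3/2*p + 16/3*q**3 - 50/3*q**2 + 13*q - 1/2.
  reduce S modulo (f_1, f_2, g_3):
  remainder 16/3*q**3 - 74/3*q**2 + 38*q - 20 ≠ 0; add g_4 = 16/3*q**3 - 74/3*q**2 + 38*q - 20 to the basis.

The other S-polynomials (S(f_1,g_3), S(f_1,g_4), S(f_2,g_4), S(g_3,g_4)) all reduce to 0 modulo the current basis, so we have a Gröbner basis.
Inter-reduce: drop elements whose leading term is divisible by another's, tail-reduce, and make monic.
Reduced Gröbner basis: {p - 16/3*q**2 + 50/3*q - 13, q**3 - 37/8*q**2 + 57/8*q - 15/4}.

Buchberger on the second generating set:
h_1 = 6*p**2 - 16*q + 26, LT = p**2.
h_2 = -15*p**2 + 6*p*q - 9*p + 38*q - 68, LT = p**2.

S(h_1,h_2): lcm = p**2. S = 2/5*p*q - 3/5*p - 2/15*q - 1/5.
  reduce S modulo (h_1, h_2):
  remainder 2/5*p*q - 3/5*p - 2/15*q - 1/5 ≠ 0; add k_3 = 2/5*p*q - 3/5*p - 2/15*q - 1/5 to the basis.

S(h_1,k_3): lcm = p**2*q. S = 3/2*p**2 + 1/3*p*q + 1/2*p - 8/3*q**2 + 13/3*q.
  reduce S modulo (h_1, h_2, k_3):
  remainder p - 8/3*q**2 + 76/9*q - 19/3 ≠ 0; add k_4 = p - 8/3*q**2 + 76/9*q - 19/3 to the basis.

S(k_3,k_4): lcm = p*q. S = -3/2*p + 8/3*q**3 - 76/9*q**2 + 6*q - 1/2.
  reduce S modulo (h_1, h_2, k_3, k_4):
  remainder 8/3*q**3 - 112/9*q**2 + 56/3*q - 10 ≠ 0; add k_5 = 8/3*q**3 - 112/9*q**2 + 56/3*q - 10 to the basis.

The other S-polynomials (S(h_2,k_3), S(h_1,k_4), S(h_2,k_4), S(h_1,k_5), S(h_2,k_5), S(k_3,k_5), S(k_4,k_5)) all reduce to 0 modulo the current basis, so we have a Gröbner basis.
Inter-reduce: drop elements whose leading term is divisible by another's, tail-reduce, and make monic.
Reduced Gröbner basis: {p - 8/3*q**2 + 76/9*q - 19/3, q**3 - 14/3*q**2 + 7*q - 15/4}.

These differ, so the ideals are not equal.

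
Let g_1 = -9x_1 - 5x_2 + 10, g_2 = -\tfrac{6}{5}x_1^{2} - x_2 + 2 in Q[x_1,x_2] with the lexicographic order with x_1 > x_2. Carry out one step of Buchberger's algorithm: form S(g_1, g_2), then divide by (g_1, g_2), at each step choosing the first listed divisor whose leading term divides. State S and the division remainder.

S(g_1, g_2) = \tfrac{5}{9}x_1x_2 - \tfrac{10}{9}x_1 - \tfrac{5}{6}x_2 + \tfrac{5}{3}; remainder on division = -\tfrac{25}{81}x_2^{2} + \tfrac{65}{162}x_2 + \tfrac{35}{81}.

lcm(LM(g_1), LM(g_2)) = x_1^{2}.
S = (lcm/LT(g_1))·g_1 − (lcm/LT(g_2))·g_2 = \tfrac{5}{9}x_1x_2 - \tfrac{10}{9}x_1 - \tfrac{5}{6}x_2 + \tfrac{5}{3}.
Reduce S modulo (g_1, g_2) in that order:
  leading term x_1x_2: subtract (-\tfrac{5}{81}x_2)·g_1 from \tfrac{5}{9}x_1x_2 - \tfrac{10}{9}x_1 - \tfrac{5}{6}x_2 + \tfrac{5}{3} → -\tfrac{10}{9}x_1 - \tfrac{25}{81}x_2^{2} - \tfrac{35}{162}x_2 + \tfrac{5}{3}
  leading term x_1: subtract (\tfrac{10}{81})·g_1 from -\tfrac{10}{9}x_1 - \tfrac{25}{81}x_2^{2} - \tfrac{35}{162}x_2 + \tfrac{5}{3} → -\tfrac{25}{81}x_2^{2} + \tfrac{65}{162}x_2 + \tfrac{35}{81}
  leading term x_2^{2}: no divisor's leading term divides it; move -\tfrac{25}{81}x_2^{2} to the remainder.
  leading term x_2: no divisor's leading term divides it; move \tfrac{65}{162}x_2 to the remainder.
  leading term 1: no divisor's leading term divides it; move \tfrac{35}{81} to the remainder.
The remainder -\tfrac{25}{81}x_2^{2} + \tfrac{65}{162}x_2 + \tfrac{35}{81} is nonzero, so it would be added as the next basis element.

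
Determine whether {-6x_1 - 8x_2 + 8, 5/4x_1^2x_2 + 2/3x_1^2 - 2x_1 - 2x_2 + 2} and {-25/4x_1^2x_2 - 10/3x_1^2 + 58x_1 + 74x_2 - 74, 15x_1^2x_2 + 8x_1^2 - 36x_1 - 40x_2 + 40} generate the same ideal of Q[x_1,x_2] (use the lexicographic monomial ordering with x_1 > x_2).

Yes, the ideals are equal.

For a fixed monomial order, each ideal has a unique reduced Gröbner basis; comparing bases decides equality.
Buchberger on the first generating set:
f_1 = -6x_1 - 8x_2 + 8, LT = x_1.
f_2 = 5/4x_1^2x_2 + 2/3x_1^2 - 2x_1 - 2x_2 + 2, LT = x_1^2x_2.

S(f_1,f_2): lcm = x_1^2x_2. S = -8/15x_1^2 + 4/3x_1x_2^2 - 4/3x_1x_2 + 8/5x_1 + 8/5x_2 - 8/5.
  leading term x_1^2: subtract (4/45x_1)·f_1 from -8/15x_1^2 + 4/3x_1x_2^2 - 4/3x_1x_2 + 8/5x_1 + 8/5x_2 - 8/5 → 4/3x_1x_2^2 - 28/45x_1x_2 + 8/9x_1 + 8/5x_2 - 8/5
  leading term x_1x_2^2: subtract (-2/9x_2^2)·f_1 from 4/3x_1x_2^2 - 28/45x_1x_2 + 8/9x_1 + 8/5x_2 - 8/5 → -28/45x_1x_2 + 8/9x_1 - 16/9x_2^3 + 16/9x_2^2 + 8/5x_2 - 8/5
  leading term x_1x_2: subtract (14/135x_2)·f_1 from -28/45x_1x_2 + 8/9x_1 - 16/9x_2^3 + 16/9x_2^2 + 8/5x_2 - 8/5 → 8/9x_1 - 16/9x_2^3 + 352/135x_2^2 + 104/135x_2 - 8/5
  leading term x_1: subtract (-4/27)·f_1 from 8/9x_1 - 16/9x_2^3 + 352/135x_2^2 + 104/135x_2 - 8/5 → -16/9x_2^3 + 352/135x_2^2 - 56/135x_2 - 56/135
  leading term x_2^3: no divisor's leading term divides it; move -16/9x_2^3 to the remainder.
  leading term x_2^2: no divisor's leading term divides it; move 352/135x_2^2 to the remainder.
  leading term x_2: no divisor's leading term divides it; move -56/135x_2 to the remainder.
  leading term 1: no divisor's leading term divides it; move -56/135 to the remainder.
  remainder -16/9x_2^3 + 352/135x_2^2 - 56/135x_2 - 56/135 ≠ 0; add g_3 = -16/9x_2^3 + 352/135x_2^2 - 56/135x_2 - 56/135 to the basis.

The other S-polynomials (S(f_1,g_3), S(f_2,g_3)) all reduce to 0 modulo the current basis, so we have a Gröbner basis.
Inter-reduce: drop elements whose leading term is divisible by another's, tail-reduce, and make monic.
Reduced Gröbner basis: {x_1 + 4/3x_2 - 4/3, x_2^3 - 22/15x_2^2 + 7/30x_2 + 7/30}.

Buchberger on the second generating set:
h_1 = -25/4x_1^2x_2 - 10/3x_1^2 + 58x_1 + 74x_2 - 74, LT = x_1^2x_2.
h_2 = 15x_1^2x_2 + 8x_1^2 - 36x_1 - 40x_2 + 40, LT = x_1^2x_2.

S(h_1,h_2): lcm = x_1^2x_2. S = -172/25x_1 - 688/75x_2 + 688/75.
  leading term x_1: no divisor's leading term divides it; move -172/25x_1 to the remainder.
  leading term x_2: no divisor's leading term divides it; move -688/75x_2 to the remainder.
  leading term 1: no divisor's leading term divides it; move 688/75 to the remainder.
  remainder -172/25x_1 - 688/75x_2 + 688/75 ≠ 0; add k_3 = -172/25x_1 - 688/75x_2 + 688/75 to the basis.

S(h_1,k_3): lcm = x_1^2x_2. S = 8/15x_1^2 - 4/3x_1x_2^2 + 4/3x_1x_2 - 232/25x_1 - 296/25x_2 + 296/25.
  leading term x_1^2: subtract (-10/129x_1)·k_3 from 8/15x_1^2 - 4/3x_1x_2^2 + 4/3x_1x_2 - 232/25x_1 - 296/25x_2 + 296/25 → -4/3x_1x_2^2 + 28/45x_1x_2 - 1928/225x_1 - 296/25x_2 + 296/25
  leading term x_1x_2^2: subtract (25/129x_2^2)·k_3 from -4/3x_1x_2^2 + 28/45x_1x_2 - 1928/225x_1 - 296/25x_2 + 296/25 → 28/45x_1x_2 - 1928/225x_1 + 16/9x_2^3 - 16/9x_2^2 - 296/25x_2 + 296/25
  leading term x_1x_2: subtract (-35/387x_2)·k_3 from 28/45x_1x_2 - 1928/225x_1 + 16/9x_2^3 - 16/9x_2^2 - 296/25x_2 + 296/25 → -1928/225x_1 + 16/9x_2^3 - 352/135x_2^2 - 7432/675x_2 + 296/25
  leading term x_1: subtract (482/387)·k_3 from -1928/225x_1 + 16/9x_2^3 - 352/135x_2^2 - 7432/675x_2 + 296/25 → 16/9x_2^3 - 352/135x_2^2 + 56/135x_2 + 56/135
  leading term x_2^3: no divisor's leading term divides it; move 16/9x_2^3 to the remainder.
  leading term x_2^2: no divisor's leading term divides it; move -352/135x_2^2 to the remainder.
  leading term x_2: no divisor's leading term divides it; move 56/135x_2 to the remainder.
  leading term 1: no divisor's leading term divides it; move 56/135 to the remainder.
  remainder 16/9x_2^3 - 352/135x_2^2 + 56/135x_2 + 56/135 ≠ 0; add k_4 = 16/9x_2^3 - 352/135x_2^2 + 56/135x_2 + 56/135 to the basis.

The other S-polynomials (S(h_2,k_3), S(h_1,k_4), S(h_2,k_4), S(k_3,k_4)) all reduce to 0 modulo the current basis, so we have a Gröbner basis.
Inter-reduce: drop elements whose leading term is divisible by another's, tail-reduce, and make monic.
Reduced Gröbner basis: {x_1 + 4/3x_2 - 4/3, x_2^3 - 22/15x_2^2 + 7/30x_2 + 7/30}.

Same reduced basis, so the two generating sets span the same ideal.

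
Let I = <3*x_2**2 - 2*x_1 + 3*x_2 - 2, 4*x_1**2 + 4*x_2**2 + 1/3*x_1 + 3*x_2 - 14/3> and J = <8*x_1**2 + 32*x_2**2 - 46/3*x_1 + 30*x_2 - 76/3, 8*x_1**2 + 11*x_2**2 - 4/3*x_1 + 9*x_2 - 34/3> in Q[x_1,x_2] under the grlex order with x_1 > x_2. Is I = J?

Since reduced Gröbner bases are canonical representatives of ideals under a given ordering, it suffices to compute and compare them.
Buchberger on the first generating set:
f_1 = 3*x_2**2 - 2*x_1 + 3*x_2 - 2, LT = x_2**2.
f_2 = 4*x_1**2 + 4*x_2**2 + 1/3*x_1 + 3*x_2 - 14/3, LT = x_1**2.

The S-polynomials (S(f_1,f_2)) all reduce to 0 modulo the current basis, so we have a Gröbner basis.
Inter-reduce: drop elements whose leading term is divisible by another's, tail-reduce, and make monic.
Reduced Gröbner basis: {x_1**2 + 3/4*x_1 - 1/4*x_2 - 1/2, x_2**2 - 2/3*x_1 + x_2 - 2/3}.

Buchberger on the second generating set:
h_1 = 8*x_1**2 + 32*x_2**2 - 46/3*x_1 + 30*x_2 - 76/3, LT = x_1**2.
h_2 = 8*x_1**2 + 11*x_2**2 - 4/3*x_1 + 9*x_2 - 34/3, LT = x_1**2.

S(h_1,h_2): lcm = x_1**2. S = 21/8*x_2**2 - 7/4*x_1 + 21/8*x_2 - 7/4.
  reduce S modulo (h_1, h_2):
  remainder 21/8*x_2**2 - 7/4*x_1 + 21/8*x_2 - 7/4 ≠ 0; add k_3 = 21/8*x_2**2 - 7/4*x_1 + 21/8*x_2 - 7/4 to the basis.

The other S-polynomials (S(h_1,k_3), S(h_2,k_3)) all reduce to 0 modulo the current basis, so we have a Gröbner basis.
Inter-reduce: drop elements whose leading term is divisible by another's, tail-reduce, and make monic.
Reduced Gröbner basis: {x_1**2 + 3/4*x_1 - 1/4*x_2 - 1/2, x_2**2 - 2/3*x_1 + x_2 - 2/3}.

These coincide, so the ideals are equal.

Yes, the ideals are equal.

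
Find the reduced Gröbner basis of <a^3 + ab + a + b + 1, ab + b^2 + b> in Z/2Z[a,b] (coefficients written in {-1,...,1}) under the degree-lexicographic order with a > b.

f_1 = a^3 + ab + a + b + 1, LT = a^3.
f_2 = ab + b^2 + b, LT = ab.

S(f_1,f_2): lcm = a^3b. S = a^2b^2 + a^2b + ab^2 + ab + b^2 + b.
  leading term a^2b^2: subtract (ab)·f_2 from a^2b^2 + a^2b + ab^2 + ab + b^2 + b → ab^3 + a^2b + ab + b^2 + b
  leading term ab^3: subtract (b^2)·f_2 from ab^3 + a^2b + ab + b^2 + b → b^4 + a^2b + b^3 + ab + b^2 + b
  leading term b^4: no divisor's leading term divides it; move b^4 to the remainder.
  leading term a^2b: subtract (a)·f_2 from a^2b + b^3 + ab + b^2 + b → ab^2 + b^3 + b^2 + b
  leading term ab^2: subtract (b)·f_2 from ab^2 + b^3 + b^2 + b → b
  leading term b: no divisor's leading term divides it; move b to the remainder.
  remainder b^4 + b ≠ 0; add g_3 = b^4 + b to the basis.

The other S-polynomials (S(f_1,g_3), S(f_2,g_3)) all reduce to 0 modulo the current basis, so we have a Gröbner basis.

G = {b^4 + b, a^3 + b^2 + a + 1, ab + b^2 + b}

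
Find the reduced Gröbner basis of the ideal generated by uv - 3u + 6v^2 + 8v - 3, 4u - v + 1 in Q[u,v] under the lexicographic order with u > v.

G = {u - 1/4v + 1/4, v^2 + 28/25v - 9/25}

The reduced Gröbner basis is the canonical form of the ideal for this ordering.

f_1 = uv - 3u + 6v^2 + 8v - 3, LT = uv.
f_2 = 4u - v + 1, LT = u.

S(f_1,f_2): lcm = uv. S = -3u + 25/4v^2 + 31/4v - 3.
  leading term u: subtract (-3/4)·f_2 from -3u + 25/4v^2 + 31/4v - 3 → 25/4v^2 + 7v - 9/4
  leading term v^2: no divisor's leading term divides it; move 25/4v^2 to the remainder.
  leading term v: no divisor's leading term divides it; move 7v to the remainder.
  leading term 1: no divisor's leading term divides it; move -9/4 to the remainder.
  remainder 25/4v^2 + 7v - 9/4 ≠ 0; add g_3 = 25/4v^2 + 7v - 9/4 to the basis.

S(f_1,g_3): lcm = uv^2. S = -103/25uv + 9/25u + 6v^3 + 8v^2 - 3v.
  leading term uv: subtract (-103/25)·f_1 from -103/25uv + 9/25u + 6v^3 + 8v^2 - 3v → -12u + 6v^3 + 818/25v^2 + 749/25v - 309/25
  leading term u: subtract (-3)·f_2 from -12u + 6v^3 + 818/25v^2 + 749/25v - 309/25 → 6v^3 + 818/25v^2 + 674/25v - 234/25
  leading term v^3: subtract (24/25v)·g_3 from 6v^3 + 818/25v^2 + 674/25v - 234/25 → 26v^2 + 728/25v - 234/25
  leading term v^2: subtract (104/25)·g_3 from 26v^2 + 728/25v - 234/25 → 0
  remainder 0.

S(f_2,g_3): leading monomials are coprime, so the S-polynomial reduces to 0 (Buchberger's first criterion).
Every S-polynomial of the final basis reduces to 0, so we have a Gröbner basis.
Inter-reduce: drop elements whose leading term is divisible by another's, tail-reduce, and make monic.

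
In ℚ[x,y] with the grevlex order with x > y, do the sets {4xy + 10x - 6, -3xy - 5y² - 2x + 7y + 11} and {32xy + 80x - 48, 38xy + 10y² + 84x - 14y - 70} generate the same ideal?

Yes, the ideals are equal.

Equality of ideals is decidable: compute both reduced Gröbner bases (unique for the ordering) and check whether they agree.
Buchberger on the first generating set:
f_1 = 4xy + 10x - 6, LT = xy.
f_2 = -3xy - 5y² - 2x + 7y + 11, LT = xy.

S(f_1,f_2): lcm = xy. S = -5/3y² + 11/6x + 7/3y + 13/6.
  leading term y²: no divisor's leading term divides it; move -5/3y² to the remainder.
  leading term x: no divisor's leading term divides it; move 11/6x to the remainder.
  leading term y: no divisor's leading term divides it; move 7/3y to the remainder.
  leading term 1: no divisor's leading term divides it; move 13/6 to the remainder.
  remainder -5/3y² + 11/6x + 7/3y + 13/6 ≠ 0; add g_3 = -5/3y² + 11/6x + 7/3y + 13/6 to the basis.

S(f_1,g_3): lcm = xy². S = 11/10x² + 39/10xy + 13/10x - 3/2y.
  leading term x²: no divisor's leading term divides it; move 11/10x² to the remainder.
  leading term xy: subtract (39/40)·f_1 from 39/10xy + 13/10x - 3/2y → -169/20x - 3/2y + 117/20
  leading term x: no divisor's leading term divides it; move -169/20x to the remainder.
  leading term y: no divisor's leading term divides it; move -3/2y to the remainder.
  leading term 1: no divisor's leading term divides it; move 117/20 to the remainder.
  remainder 11/10x² - 169/20x - 3/2y + 117/20 ≠ 0; add g_4 = 11/10x² - 169/20x - 3/2y + 117/20 to the basis.

The other S-polynomials (S(f_2,g_3), S(f_1,g_4), S(f_2,g_4), S(g_3,g_4)) all reduce to 0 modulo the current basis, so we have a Gröbner basis.
Inter-reduce: drop elements whose leading term is divisible by another's, tail-reduce, and make monic.
Reduced Gröbner basis: {x² - 169/22x - 15/11y + 117/22, xy + 5/2x - 3/2, y² - 11/10x - 7/5y - 13/10}.

Buchberger on the second generating set:
h_1 = 32xy + 80x - 48, LT = xy.
h_2 = 38xy + 10y² + 84x - 14y - 70, LT = xy.

S(h_1,h_2): lcm = xy. S = -5/19y² + 11/38x + 7/19y + 13/38.
  leading term y²: no divisor's leading term divides it; move -5/19y² to the remainder.
  leading term x: no divisor's leading term divides it; move 11/38x to the remainder.
  leading term y: no divisor's leading term divides it; move 7/19y to the remainder.
  leading term 1: no divisor's leading term divides it; move 13/38 to the remainder.
  remainder -5/19y² + 11/38x + 7/19y + 13/38 ≠ 0; add k_3 = -5/19y² + 11/38x + 7/19y + 13/38 to the basis.

S(h_1,k_3): lcm = xy². S = 11/10x² + 39/10xy + 13/10x - 3/2y.
  leading term x²: no divisor's leading term divides it; move 11/10x² to the remainder.
  leading term xy: subtract (39/320)·h_1 from 39/10xy + 13/10x - 3/2y → -169/20x - 3/2y + 117/20
  leading term x: no divisor's leading term divides it; move -169/20x to the remainder.
  leading term y: no divisor's leading term divides it; move -3/2y to the remainder.
  leading term 1: no divisor's leading term divides it; move 117/20 to the remainder.
  remainder 11/10x² - 169/20x - 3/2y + 117/20 ≠ 0; add k_4 = 11/10x² - 169/20x - 3/2y + 117/20 to the basis.

The other S-polynomials (S(h_2,k_3), S(h_1,k_4), S(h_2,k_4), S(k_3,k_4)) all reduce to 0 modulo the current basis, so we have a Gröbner basis.
Inter-reduce: drop elements whose leading term is divisible by another's, tail-reduce, and make monic.
Reduced Gröbner basis: {x² - 169/22x - 15/11y + 117/22, xy + 5/2x - 3/2, y² - 11/10x - 7/5y - 13/10}.

The two bases agree; hence the ideals are identical.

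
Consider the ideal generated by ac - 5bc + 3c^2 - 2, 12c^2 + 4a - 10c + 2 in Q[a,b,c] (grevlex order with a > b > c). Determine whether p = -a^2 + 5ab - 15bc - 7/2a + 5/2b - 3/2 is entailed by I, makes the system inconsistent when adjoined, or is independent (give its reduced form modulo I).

Adjoining -a^2 + 5ab - 15bc - 7/2a + 5/2b - 3/2 makes the ideal the whole ring: the system is inconsistent.

First compute the reduced Gröbner basis of I by Buchberger's algorithm.
f_1 = ac - 5bc + 3c^2 - 2, LT = ac.
f_2 = 12c^2 + 4a - 10c + 2, LT = c^2.

S(f_1,f_2): lcm = ac^2. S = -5bc^2 + 3c^3 - 1/3a^2 + 5/6ac - 1/6a - 2c.
  reduce S modulo (f_1, f_2):
  remainder -1/3a^2 + 5/3ab - 5bc - 7/6a + 5/6b - 5/6 ≠ 0; add h_3 = -1/3a^2 + 5/3ab - 5bc - 7/6a + 5/6b - 5/6 to the basis.

The other S-polynomials (S(f_1,h_3), S(f_2,h_3)) all reduce to 0 modulo the current basis, so we have a Gröbner basis.
Inter-reduce: drop elements whose leading term is divisible by another's, tail-reduce, and make monic.
Reduced Gröbner basis: {a^2 - 5ab + 15bc + 7/2a - 5/2b + 5/2, ac - 5bc - a + 5/2c - 5/2, c^2 + 1/3a - 5/6c + 1/6}.
Label its elements g_1 = a^2 - 5ab + 15bc + 7/2a - 5/2b + 5/2, g_2 = ac - 5bc - a + 5/2c - 5/2, g_3 = c^2 + 1/3a - 5/6c + 1/6.

Reduce p = -a^2 + 5ab - 15bc - 7/2a + 5/2b - 3/2 modulo G:
  leading term a^2: subtract (-1)·g_1 from -a^2 + 5ab - 15bc - 7/2a + 5/2b - 3/2 → 1
  leading term 1: no divisor's leading term divides it; move 1 to the remainder.
  normal form = 1.
The normal form is nonzero, so p ∉ I. Since p minus its normal form lies in I, I + (p) = I + (r) where r = 1; decide whether this ideal is the whole ring.
Here r = 1 is a nonzero constant, hence a unit: 1 ∈ I + (p), the Gröbner basis of I + (p) is {1}, and the enlarged system has no common solution — adjoining p is inconsistent.

Ideal membership is decidable via reduction modulo a Gröbner basis.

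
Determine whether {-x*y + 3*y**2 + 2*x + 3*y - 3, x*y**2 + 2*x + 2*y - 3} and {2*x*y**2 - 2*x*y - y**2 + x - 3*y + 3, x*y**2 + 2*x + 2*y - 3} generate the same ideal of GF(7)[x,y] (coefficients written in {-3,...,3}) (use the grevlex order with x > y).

Two ideals are equal iff their reduced Gröbner bases coincide (the reduced basis is unique for a fixed ordering).
Buchberger on the first generating set:
f_1 = -x*y + 3*y**2 + 2*x + 3*y - 3, LT = x*y.
f_2 = x*y**2 + 2*x + 2*y - 3, LT = x*y**2.

S(f_1,f_2): lcm = x*y**2. S = -3*y**3 - 2*x*y - 3*y**2 - 2*x + y + 3.
  reduce S modulo (f_1, f_2):
  remainder -3*y**3 - 2*y**2 + x + 2*y + 2 ≠ 0; add g_3 = -3*y**3 - 2*y**2 + x + 2*y + 2 to the basis.

S(f_1,g_3): lcm = x*y**3. S = -3*y**4 + 2*x*y**2 - 3*y**3 - 2*x**2 + 3*x*y + 3*y**2 + 3*x.
  reduce S modulo (f_1, f_2, g_3):
  remainder -2*x**2 + 3*y**2 - 2*x - 3*y - 3 ≠ 0; add g_4 = -2*x**2 + 3*y**2 - 2*x - 3*y - 3 to the basis.

The other S-polynomials (S(f_2,g_3), S(f_1,g_4), S(f_2,g_4), S(g_3,g_4)) all reduce to 0 modulo the current basis, so we have a Gröbner basis.
Inter-reduce: drop elements whose leading term is divisible by another's, tail-reduce, and make monic.
Reduced Gröbner basis: {y**3 + 3*y**2 + 2*x - 3*y - 3, x**2 + 2*y**2 + x - 2*y - 2, x*y - 3*y**2 - 2*x - 3*y + 3}.

Buchberger on the second generating set:
h_1 = 2*x*y**2 - 2*x*y - y**2 + x - 3*y + 3, LT = x*y**2.
h_2 = x*y**2 + 2*x + 2*y - 3, LT = x*y**2.

S(h_1,h_2): lcm = x*y**2. S = -x*y + 3*y**2 + 2*x + 1.
  reduce S modulo (h_1, h_2):
  remainder -x*y + 3*y**2 + 2*x + 1 ≠ 0; add k_3 = -x*y + 3*y**2 + 2*x + 1 to the basis.

S(h_1,k_3): lcm = x*y**2. S = 3*y**3 + x*y + 3*y**2 - 3*x + 3*y - 2.
  reduce S modulo (h_1, h_2, k_3):
  remainder 3*y**3 - y**2 - x + 3*y - 1 ≠ 0; add k_4 = 3*y**3 - y**2 - x + 3*y - 1 to the basis.

S(h_1,k_4): lcm = x*y**3. S = -3*x*y**2 + 3*y**3 - 2*x**2 + 3*x*y + 2*y**2 - 2*x - 2*y.
  reduce S modulo (h_1, h_2, k_3, k_4):
  remainder -2*x**2 - 2*y**2 - 3*x + y + 2 ≠ 0; add k_5 = -2*x**2 - 2*y**2 - 3*x + y + 2 to the basis.

The other S-polynomials (S(h_2,k_3), S(h_2,k_4), S(k_3,k_4), S(h_1,k_5), S(h_2,k_5), S(k_3,k_5), S(k_4,k_5)) all reduce to 0 modulo the current basis, so we have a Gröbner basis.
Inter-reduce: drop elements whose leading term is divisible by another's, tail-reduce, and make monic.
Reduced Gröbner basis: {y**3 + 2*y**2 + 2*x + y + 2, x**2 + y**2 - 2*x + 3*y - 1, x*y - 3*y**2 - 2*x - 1}.

These differ, so the ideals are not equal.

No, the ideals differ.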